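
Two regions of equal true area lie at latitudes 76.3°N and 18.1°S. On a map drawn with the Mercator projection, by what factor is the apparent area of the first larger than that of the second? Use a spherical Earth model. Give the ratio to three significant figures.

16.1

Mercator areal scale is sec²φ.
At 76.3°: sec²(76.3°) = 1/0.2368² = 17.83.
At 18.1°: sec²(18.1°) = 1/0.9505² = 1.107.
Ratio = 17.83/1.107 = cos²(18.1°)/cos²(76.3°) ≈ 16.1.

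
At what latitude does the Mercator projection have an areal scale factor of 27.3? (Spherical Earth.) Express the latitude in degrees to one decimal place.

79.0°

Mercator areal scale is sec²φ.
sec²φ = 27.3  ⇒  cos²φ = 0.03663  ⇒  cos φ = 0.1914.
φ = arccos(0.1914) ≈ 79.0°.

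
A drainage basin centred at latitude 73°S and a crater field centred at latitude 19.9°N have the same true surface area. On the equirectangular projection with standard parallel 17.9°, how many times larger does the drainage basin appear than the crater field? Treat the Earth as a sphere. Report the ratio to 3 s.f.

3.22

The equidistant cylindrical projection with φ₀ = 17.9° has h = 1 (meridians true) and k = cos φ₀ / cos φ along parallels.
Areal scale at 73°: h·k = 1.000 × 3.255 = 3.255.
Areal scale at 19.9°: h·k = 1.000 × 1.012 = 1.012.
Ratio = 3.255/1.012 ≈ 3.22.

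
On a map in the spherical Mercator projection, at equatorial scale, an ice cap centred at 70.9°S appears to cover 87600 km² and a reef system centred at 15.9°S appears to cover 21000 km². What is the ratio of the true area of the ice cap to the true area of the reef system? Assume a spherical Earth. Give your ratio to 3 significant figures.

0.483

Since Mercator area scale is 1/cos²φ, the true area equals the apparent area multiplied by cos²φ.
True area of ice cap: 87600 × cos²(70.9°) = 87600 × 0.1071 = 9379 km².
True area of reef system: 21000 × cos²(15.9°) = 21000 × 0.9249 = 19420 km².
Ratio = 9379 / 19420 ≈ 0.483.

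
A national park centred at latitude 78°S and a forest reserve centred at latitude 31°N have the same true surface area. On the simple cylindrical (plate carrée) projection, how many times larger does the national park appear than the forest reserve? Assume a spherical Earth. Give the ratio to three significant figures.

4.12

In the plate carrée (x = Rλ, y = Rφ), meridians are true-scale (h = 1) and parallels are stretched by k = sec φ.
Areal scale at 78°: h·k = 1.000 × 4.810 = 4.810.
Areal scale at 31°: h·k = 1.000 × 1.167 = 1.167.
Ratio = 4.810/1.167 ≈ 4.12.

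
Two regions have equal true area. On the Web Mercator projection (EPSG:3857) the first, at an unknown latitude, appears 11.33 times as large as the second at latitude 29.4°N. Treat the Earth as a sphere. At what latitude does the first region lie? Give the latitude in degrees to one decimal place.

75.0°

Mercator areal scale is sec²φ, so apparent-area ratio = sec²φ₁ / sec²φ₂ = cos²φ₂ / cos²φ₁.
cos²φ₂ / cos²φ₁ = 11.33  ⇒  cos φ₁ = cos 29.4° / √11.33 = 0.8712/3.366 = 0.2588.
φ₁ = arccos(0.2588) ≈ 75.0°.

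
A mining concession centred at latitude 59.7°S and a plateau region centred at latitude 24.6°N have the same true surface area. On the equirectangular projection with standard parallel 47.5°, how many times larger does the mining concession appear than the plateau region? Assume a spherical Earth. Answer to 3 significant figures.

1.80

In the equirectangular projection with standard parallel φ₀ = 47.5° (x = Rλ cos φ₀, y = Rφ), meridians are true-scale (h = 1) and the parallel scale is k = cos φ₀ / cos φ.
Areal scale at 59.7°: h·k = 1.000 × 1.339 = 1.339.
Areal scale at 24.6°: h·k = 1.000 × 0.7430 = 0.7430.
Ratio = 1.339/0.7430 ≈ 1.80.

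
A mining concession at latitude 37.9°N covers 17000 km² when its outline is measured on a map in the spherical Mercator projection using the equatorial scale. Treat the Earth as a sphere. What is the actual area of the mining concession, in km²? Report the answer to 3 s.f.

10600 km²

The Mercator projection is conformal; its linear scale factor is the same in every direction and equals sec φ = 1/cos φ.
Areal scale = k² = sec²φ = 1/cos²(37.9°) = 1/0.7891² = 1.606.
True area = apparent / (areal scale) = 17000 / 1.606 ≈ 10600 km².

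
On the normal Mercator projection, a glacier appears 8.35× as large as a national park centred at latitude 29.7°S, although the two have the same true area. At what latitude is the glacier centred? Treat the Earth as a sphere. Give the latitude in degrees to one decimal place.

72.5°

Mercator areal scale is sec²φ, so apparent-area ratio = sec²φ₁ / sec²φ₂ = cos²φ₂ / cos²φ₁.
cos²φ₂ / cos²φ₁ = 8.35  ⇒  cos φ₁ = cos 29.7° / √8.35 = 0.8686/2.890 = 0.3006.
φ₁ = arccos(0.3006) ≈ 72.5°.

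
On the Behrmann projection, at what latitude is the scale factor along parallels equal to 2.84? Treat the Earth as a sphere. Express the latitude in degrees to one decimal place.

Behrmann is a cylindrical equal-area projection with standard parallels at ±30°. For cylindrical equal-area with standard parallel φ₀, h = cos φ / cos φ₀ and k = cos φ₀ / cos φ, so h·k = 1.
k = cos φ₀ / cos φ = 2.84  ⇒  cos φ = cos 30° / 2.84 = 0.3049.
φ = arccos(0.3049) ≈ 72.2°.

72.2°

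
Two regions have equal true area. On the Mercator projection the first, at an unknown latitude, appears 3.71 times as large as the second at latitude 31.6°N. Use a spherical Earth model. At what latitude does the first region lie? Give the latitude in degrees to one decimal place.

For equal true areas on Mercator, apparent areas scale as sec²φ, so the ratio is cos²φ₂ / cos²φ₁.
cos²φ₂ / cos²φ₁ = 3.71  ⇒  cos φ₁ = cos 31.6° / √3.71 = 0.8517/1.926 = 0.4422.
φ₁ = arccos(0.4422) ≈ 63.8°.

63.8°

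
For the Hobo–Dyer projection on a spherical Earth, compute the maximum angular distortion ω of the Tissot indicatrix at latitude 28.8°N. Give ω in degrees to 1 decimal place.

11.4°

Hobo–Dyer is a cylindrical equal-area projection with standard parallels at ±37.5°. Cylindrical equal-area (φ₀ = 37.5°): h = cos φ / cos 37.5° along meridians, k = cos 37.5° / cos φ along parallels; h·k = 1.
At 28.8°: h = 1.105, k = 0.9053; principal scales a = 1.105, b = 0.9053.
sin(ω/2) = (a − b)/(a + b) = 0.1992/2.010 = 0.09912, so ω = 2 arcsin(0.09912) ≈ 11.4°.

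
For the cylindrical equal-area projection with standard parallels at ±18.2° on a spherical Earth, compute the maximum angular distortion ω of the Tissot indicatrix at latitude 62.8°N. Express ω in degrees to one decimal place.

77.2°

A cylindrical equal-area projection with standard parallel φ₀ has meridian scale h = cos φ / cos φ₀ and parallel scale k = cos φ₀ / cos φ (so areas are preserved, h·k = 1).
At 62.8°: h = 0.4812, k = 2.078; principal scales a = 2.078, b = 0.4812.
sin(ω/2) = (a − b)/(a + b) = 1.597/2.559 = 0.6240, so ω = 2 arcsin(0.6240) ≈ 77.2°.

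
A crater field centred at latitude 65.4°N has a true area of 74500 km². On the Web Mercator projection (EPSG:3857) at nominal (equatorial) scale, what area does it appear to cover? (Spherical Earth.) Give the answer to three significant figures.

For Mercator, h = k = sec φ (a conformal cylindrical projection has a single point scale, 1/cos φ).
Areal scale = k² = sec²φ = 1/cos²(65.4°) = 1/0.4163² = 5.771.
Apparent area = 74500 × 5.771 ≈ 430000 km².

430000 km²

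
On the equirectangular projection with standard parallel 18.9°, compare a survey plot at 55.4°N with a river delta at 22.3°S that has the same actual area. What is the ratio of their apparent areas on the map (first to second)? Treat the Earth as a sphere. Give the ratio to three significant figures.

In the equirectangular projection with standard parallel φ₀ = 18.9° (x = Rλ cos φ₀, y = Rφ), meridians are true-scale (h = 1) and the parallel scale is k = cos φ₀ / cos φ.
Areal scale at 55.4°: h·k = 1.000 × 1.666 = 1.666.
Areal scale at 22.3°: h·k = 1.000 × 1.023 = 1.023.
Ratio = 1.666/1.023 ≈ 1.63.

1.63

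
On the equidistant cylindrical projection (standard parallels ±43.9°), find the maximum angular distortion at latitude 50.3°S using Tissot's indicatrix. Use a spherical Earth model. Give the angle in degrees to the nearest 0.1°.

In the equirectangular projection with standard parallel φ₀ = 43.9° (x = Rλ cos φ₀, y = Rφ), meridians are true-scale (h = 1) and the parallel scale is k = cos φ₀ / cos φ.
At 50.3°: h = 1.000, k = 1.128; principal scales a = 1.128, b = 1.000.
sin(ω/2) = (a − b)/(a + b) = 0.1280/2.128 = 0.06016, so ω = 2 arcsin(0.06016) ≈ 6.9°.

6.9°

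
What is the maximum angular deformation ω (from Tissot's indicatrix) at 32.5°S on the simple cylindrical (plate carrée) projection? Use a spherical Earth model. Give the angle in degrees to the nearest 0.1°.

Plate carrée maps x = Rλ, y = Rφ. The meridian scale is h = 1 and the parallel scale is k = 1/cos φ = sec φ.
At 32.5°: h = 1.000, k = 1.186; principal scales a = 1.186, b = 1.000.
sin(ω/2) = (a − b)/(a + b) = 0.1857/2.186 = 0.08496, so ω = 2 arcsin(0.08496) ≈ 9.7°.

9.7°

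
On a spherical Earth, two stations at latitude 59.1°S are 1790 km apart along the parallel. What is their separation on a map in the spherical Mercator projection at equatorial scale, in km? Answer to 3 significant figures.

3490 km

The Mercator projection is conformal; its linear scale factor is the same in every direction and equals sec φ = 1/cos φ.
Along the parallel, k = sec 59.1° = 1/0.5135 = 1.947.
Map distance = 1790 × 1.947 ≈ 3490 km.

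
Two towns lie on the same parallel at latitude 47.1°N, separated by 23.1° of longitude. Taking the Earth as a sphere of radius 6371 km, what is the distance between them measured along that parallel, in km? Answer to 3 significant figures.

1750 km

Arc length along a parallel = R cos φ · Δλ (with Δλ in radians).
= 6371 × cos 47.1° × (23.1° × π/180) = 6371 × 0.6807 × 0.4032 ≈ 1750 km.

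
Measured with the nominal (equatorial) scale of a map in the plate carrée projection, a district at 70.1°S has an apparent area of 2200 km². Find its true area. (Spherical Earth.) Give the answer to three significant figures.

749 km²

In the plate carrée (x = Rλ, y = Rφ), meridians are true-scale (h = 1) and parallels are stretched by k = sec φ.
Areal scale = h·k = 1 × sec φ; at 70.1°, h = 1.000, k = 2.938, so h·k = 2.938.
True area = apparent / (areal scale) = 2200 / 2.938 ≈ 749 km².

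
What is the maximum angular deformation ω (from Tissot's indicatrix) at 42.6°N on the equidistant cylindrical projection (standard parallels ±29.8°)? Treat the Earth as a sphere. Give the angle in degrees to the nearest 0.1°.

9.4°

The equidistant cylindrical projection with φ₀ = 29.8° has h = 1 (meridians true) and k = cos φ₀ / cos φ along parallels.
At 42.6°: h = 1.000, k = 1.179; principal scales a = 1.179, b = 1.000.
sin(ω/2) = (a − b)/(a + b) = 0.1789/2.179 = 0.08209, so ω = 2 arcsin(0.08209) ≈ 9.4°.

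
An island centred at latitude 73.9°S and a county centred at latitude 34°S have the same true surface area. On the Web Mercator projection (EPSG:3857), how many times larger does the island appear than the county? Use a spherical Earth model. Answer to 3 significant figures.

Mercator is conformal with k = sec φ, so areal scale = k² = sec²φ.
At 73.9°: sec²(73.9°) = 1/0.2773² = 13.00.
At 34°: sec²(34°) = 1/0.8290² = 1.455.
Ratio = 13.00/1.455 = cos²(34°)/cos²(73.9°) ≈ 8.94.

8.94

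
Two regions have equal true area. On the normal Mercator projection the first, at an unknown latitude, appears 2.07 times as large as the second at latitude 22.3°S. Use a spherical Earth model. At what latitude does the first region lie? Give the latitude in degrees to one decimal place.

50.0°

On Mercator, (apparent₁)/(apparent₂) = sec²φ₁ / sec²φ₂ when true areas are equal.
cos²φ₂ / cos²φ₁ = 2.07  ⇒  cos φ₁ = cos 22.3° / √2.07 = 0.9252/1.439 = 0.6431.
φ₁ = arccos(0.6431) ≈ 50.0°.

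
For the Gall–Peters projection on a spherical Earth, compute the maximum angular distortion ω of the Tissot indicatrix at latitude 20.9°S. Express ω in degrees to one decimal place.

Gall–Peters is a cylindrical equal-area projection with standard parallels at ±45°. A cylindrical equal-area projection with standard parallel φ₀ has meridian scale h = cos φ / cos φ₀ and parallel scale k = cos φ₀ / cos φ (so areas are preserved, h·k = 1).
At 20.9°: h = 1.321, k = 0.7569; principal scales a = 1.321, b = 0.7569.
sin(ω/2) = (a − b)/(a + b) = 0.5643/2.078 = 0.2715, so ω = 2 arcsin(0.2715) ≈ 31.5°.

31.5°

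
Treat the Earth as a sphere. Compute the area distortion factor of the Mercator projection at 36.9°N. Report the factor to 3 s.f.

For Mercator, h = k = sec φ (a conformal cylindrical projection has a single point scale, 1/cos φ).
Areal scale = k² = sec²φ = 1/cos²(36.9°) = 1/0.7997² = 1.564.

1.56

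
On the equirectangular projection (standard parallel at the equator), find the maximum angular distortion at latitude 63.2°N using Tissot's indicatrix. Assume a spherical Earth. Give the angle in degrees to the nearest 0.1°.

Plate carrée maps x = Rλ, y = Rφ. The meridian scale is h = 1 and the parallel scale is k = 1/cos φ = sec φ.
At 63.2°: h = 1.000, k = 2.218; principal scales a = 2.218, b = 1.000.
sin(ω/2) = (a − b)/(a + b) = 1.218/3.218 = 0.3785, so ω = 2 arcsin(0.3785) ≈ 44.5°.

44.5°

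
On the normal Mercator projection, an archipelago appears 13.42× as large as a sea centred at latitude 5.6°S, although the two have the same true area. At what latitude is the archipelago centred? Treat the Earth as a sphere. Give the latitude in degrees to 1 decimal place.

74.2°

For equal true areas on Mercator, apparent areas scale as sec²φ, so the ratio is cos²φ₂ / cos²φ₁.
cos²φ₂ / cos²φ₁ = 13.42  ⇒  cos φ₁ = cos 5.6° / √13.42 = 0.9952/3.663 = 0.2717.
φ₁ = arccos(0.2717) ≈ 74.2°.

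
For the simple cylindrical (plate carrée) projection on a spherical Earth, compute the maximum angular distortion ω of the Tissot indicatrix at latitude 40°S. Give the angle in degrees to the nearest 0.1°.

Plate carrée maps x = Rλ, y = Rφ. The meridian scale is h = 1 and the parallel scale is k = 1/cos φ = sec φ.
At 40°: h = 1.000, k = 1.305; principal scales a = 1.305, b = 1.000.
sin(ω/2) = (a − b)/(a + b) = 0.3054/2.305 = 0.1325, so ω = 2 arcsin(0.1325) ≈ 15.2°.

15.2°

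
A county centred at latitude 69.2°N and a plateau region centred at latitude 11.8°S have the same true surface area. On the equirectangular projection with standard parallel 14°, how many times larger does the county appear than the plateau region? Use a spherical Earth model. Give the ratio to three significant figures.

With standard parallel φ₀ = 14°, the equirectangular projection gives x = Rλ cos φ₀, y = Rφ, so h = 1 and k = cos 14° / cos φ.
Areal scale at 69.2°: h·k = 1.000 × 2.732 = 2.732.
Areal scale at 11.8°: h·k = 1.000 × 0.9912 = 0.9912.
Ratio = 2.732/0.9912 ≈ 2.76.

2.76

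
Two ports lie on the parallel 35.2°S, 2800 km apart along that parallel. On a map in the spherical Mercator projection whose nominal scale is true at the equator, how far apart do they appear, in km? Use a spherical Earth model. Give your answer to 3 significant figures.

3430 km

The Mercator projection is conformal; its linear scale factor is the same in every direction and equals sec φ = 1/cos φ.
Along the parallel, k = sec 35.2° = 1/0.8171 = 1.224.
Map distance = 2800 × 1.224 ≈ 3430 km.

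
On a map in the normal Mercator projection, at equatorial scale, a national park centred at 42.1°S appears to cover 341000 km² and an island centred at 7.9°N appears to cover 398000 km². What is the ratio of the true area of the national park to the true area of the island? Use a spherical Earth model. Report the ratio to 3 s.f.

On Mercator the areal scale is sec²φ, so true area = apparent × cos²φ.
True area of national park: 341000 × cos²(42.1°) = 341000 × 0.5505 = 187700 km².
True area of island: 398000 × cos²(7.9°) = 398000 × 0.9811 = 390500 km².
Ratio = 187700 / 390500 ≈ 0.481.

0.481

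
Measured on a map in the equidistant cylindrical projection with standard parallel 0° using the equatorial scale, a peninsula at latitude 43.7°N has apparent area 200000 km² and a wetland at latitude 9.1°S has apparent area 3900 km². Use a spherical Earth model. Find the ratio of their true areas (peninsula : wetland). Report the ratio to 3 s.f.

37.5

On the plate carrée, areal scale = h·k = 1 × sec φ, so true area = apparent × cos φ.
True area of peninsula: 200000 × cos(43.7°) = 200000 × 0.7230 = 144600 km².
True area of wetland: 3900 × cos(9.1°) = 3900 × 0.9874 = 3851 km².
Ratio = 144600 / 3851 ≈ 37.5.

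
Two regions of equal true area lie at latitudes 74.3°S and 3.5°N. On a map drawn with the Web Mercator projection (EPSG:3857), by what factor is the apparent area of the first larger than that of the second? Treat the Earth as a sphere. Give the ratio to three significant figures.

Mercator areal scale is sec²φ.
At 74.3°: sec²(74.3°) = 1/0.2706² = 13.66.
At 3.5°: sec²(3.5°) = 1/0.9981² = 1.004.
Ratio = 13.66/1.004 = cos²(3.5°)/cos²(74.3°) ≈ 13.6.

13.6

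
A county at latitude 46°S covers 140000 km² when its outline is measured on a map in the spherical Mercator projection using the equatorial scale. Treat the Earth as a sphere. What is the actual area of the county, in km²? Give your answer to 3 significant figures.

Mercator is conformal, so the point scale is isotropic: h = k = sec φ = 1/cos φ.
Areal scale = k² = sec²φ = 1/cos²(46°) = 1/0.6947² = 2.072.
True area = apparent / (areal scale) = 140000 / 2.072 ≈ 67600 km².

67600 km²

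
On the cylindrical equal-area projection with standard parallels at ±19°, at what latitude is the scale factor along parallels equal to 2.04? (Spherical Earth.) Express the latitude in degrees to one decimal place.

62.4°

Cylindrical equal-area (φ₀ = 19°): h = cos φ / cos 19° along meridians, k = cos 19° / cos φ along parallels; h·k = 1.
k = cos φ₀ / cos φ = 2.04  ⇒  cos φ = cos 19° / 2.04 = 0.4635.
φ = arccos(0.4635) ≈ 62.4°.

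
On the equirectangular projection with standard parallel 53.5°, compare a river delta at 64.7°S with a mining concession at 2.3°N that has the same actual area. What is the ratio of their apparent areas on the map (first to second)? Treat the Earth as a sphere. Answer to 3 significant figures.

The equidistant cylindrical projection with φ₀ = 53.5° has h = 1 (meridians true) and k = cos φ₀ / cos φ along parallels.
Areal scale at 64.7°: h·k = 1.000 × 1.392 = 1.392.
Areal scale at 2.3°: h·k = 1.000 × 0.5953 = 0.5953.
Ratio = 1.392/0.5953 ≈ 2.34.

2.34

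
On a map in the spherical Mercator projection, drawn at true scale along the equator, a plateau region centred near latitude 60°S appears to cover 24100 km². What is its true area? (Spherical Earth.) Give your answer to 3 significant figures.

Mercator is conformal, so the point scale is isotropic: h = k = sec φ = 1/cos φ.
Areal scale = k² = sec²φ = 1/cos²(60°) = 1/0.5000² = 4.000.
True area = apparent / (areal scale) = 24100 / 4.000 ≈ 6030 km².

6030 km²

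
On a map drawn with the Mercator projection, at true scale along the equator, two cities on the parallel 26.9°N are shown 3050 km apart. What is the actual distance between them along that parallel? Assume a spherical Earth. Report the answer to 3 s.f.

2720 km

For Mercator, h = k = sec φ (a conformal cylindrical projection has a single point scale, 1/cos φ).
Along the parallel at 26.9°, map distances are exaggerated by k = sec 26.9° = 1.121.
True distance = 3050 / 1.121 = 3050 × cos 26.9° ≈ 2720 km.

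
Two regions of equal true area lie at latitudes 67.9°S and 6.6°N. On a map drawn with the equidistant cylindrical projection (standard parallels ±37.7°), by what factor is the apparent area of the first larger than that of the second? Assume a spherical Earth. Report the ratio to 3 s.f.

In the equirectangular projection with standard parallel φ₀ = 37.7° (x = Rλ cos φ₀, y = Rφ), meridians are true-scale (h = 1) and the parallel scale is k = cos φ₀ / cos φ.
Areal scale at 67.9°: h·k = 1.000 × 2.103 = 2.103.
Areal scale at 6.6°: h·k = 1.000 × 0.7965 = 0.7965.
Ratio = 2.103/0.7965 ≈ 2.64.

2.64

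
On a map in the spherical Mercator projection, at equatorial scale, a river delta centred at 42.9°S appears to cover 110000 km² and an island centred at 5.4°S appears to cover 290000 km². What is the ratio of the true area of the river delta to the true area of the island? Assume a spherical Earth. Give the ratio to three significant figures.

0.205

Since Mercator area scale is 1/cos²φ, the true area equals the apparent area multiplied by cos²φ.
True area of river delta: 110000 × cos²(42.9°) = 110000 × 0.5366 = 59030 km².
True area of island: 290000 × cos²(5.4°) = 290000 × 0.9911 = 287400 km².
Ratio = 59030 / 287400 ≈ 0.205.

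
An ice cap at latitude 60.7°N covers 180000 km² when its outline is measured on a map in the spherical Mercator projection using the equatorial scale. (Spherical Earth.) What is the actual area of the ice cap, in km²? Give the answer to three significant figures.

43100 km²

Mercator is conformal, so the point scale is isotropic: h = k = sec φ = 1/cos φ.
Areal scale = k² = sec²φ = 1/cos²(60.7°) = 1/0.4894² = 4.175.
True area = apparent / (areal scale) = 180000 / 4.175 ≈ 43100 km².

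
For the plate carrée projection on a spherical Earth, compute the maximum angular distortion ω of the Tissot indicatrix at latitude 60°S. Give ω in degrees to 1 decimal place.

38.9°

For the equirectangular projection with φ₀ = 0 (plate carrée), h = 1 along meridians and k = sec φ along parallels.
At 60°: h = 1.000, k = 2.000; principal scales a = 2.000, b = 1.000.
sin(ω/2) = (a − b)/(a + b) = 1.0000/3.000 = 0.3333, so ω = 2 arcsin(0.3333) ≈ 38.9°.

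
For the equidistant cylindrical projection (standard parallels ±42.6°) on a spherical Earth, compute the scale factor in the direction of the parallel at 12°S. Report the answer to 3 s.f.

0.753

The equidistant cylindrical projection with φ₀ = 42.6° has h = 1 (meridians true) and k = cos φ₀ / cos φ along parallels.
k = cos 42.6° / cos 12° = 0.7361/0.9781 = 0.7525.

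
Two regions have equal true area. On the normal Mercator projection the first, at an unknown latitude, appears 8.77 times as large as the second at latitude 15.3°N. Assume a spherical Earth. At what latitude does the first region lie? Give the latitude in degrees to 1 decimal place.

71.0°

On Mercator, (apparent₁)/(apparent₂) = sec²φ₁ / sec²φ₂ when true areas are equal.
cos²φ₂ / cos²φ₁ = 8.77  ⇒  cos φ₁ = cos 15.3° / √8.77 = 0.9646/2.961 = 0.3257.
φ₁ = arccos(0.3257) ≈ 71.0°.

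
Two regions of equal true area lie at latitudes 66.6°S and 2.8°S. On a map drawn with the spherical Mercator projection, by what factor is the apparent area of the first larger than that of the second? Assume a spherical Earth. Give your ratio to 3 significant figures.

On Mercator, area is exaggerated by sec²φ = 1/cos²φ.
At 66.6°: sec²(66.6°) = 1/0.3971² = 6.340.
At 2.8°: sec²(2.8°) = 1/0.9988² = 1.002.
Ratio = 6.340/1.002 = cos²(2.8°)/cos²(66.6°) ≈ 6.32.

6.32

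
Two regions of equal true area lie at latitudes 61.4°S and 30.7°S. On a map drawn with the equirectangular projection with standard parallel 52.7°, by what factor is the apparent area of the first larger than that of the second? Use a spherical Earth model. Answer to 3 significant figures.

1.80

With standard parallel φ₀ = 52.7°, the equirectangular projection gives x = Rλ cos φ₀, y = Rφ, so h = 1 and k = cos 52.7° / cos φ.
Areal scale at 61.4°: h·k = 1.000 × 1.266 = 1.266.
Areal scale at 30.7°: h·k = 1.000 × 0.7048 = 0.7048.
Ratio = 1.266/0.7048 ≈ 1.80.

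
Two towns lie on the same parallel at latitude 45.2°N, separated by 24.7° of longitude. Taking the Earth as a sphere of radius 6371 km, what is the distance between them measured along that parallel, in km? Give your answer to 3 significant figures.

1940 km

Arc length along a parallel = R cos φ · Δλ (with Δλ in radians).
= 6371 × cos 45.2° × (24.7° × π/180) = 6371 × 0.7046 × 0.4311 ≈ 1940 km.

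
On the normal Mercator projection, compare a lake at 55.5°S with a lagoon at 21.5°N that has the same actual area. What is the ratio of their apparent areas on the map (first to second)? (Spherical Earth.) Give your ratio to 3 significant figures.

Mercator is conformal with k = sec φ, so areal scale = k² = sec²φ.
At 55.5°: sec²(55.5°) = 1/0.5664² = 3.117.
At 21.5°: sec²(21.5°) = 1/0.9304² = 1.155.
Ratio = 3.117/1.155 = cos²(21.5°)/cos²(55.5°) ≈ 2.70.

2.70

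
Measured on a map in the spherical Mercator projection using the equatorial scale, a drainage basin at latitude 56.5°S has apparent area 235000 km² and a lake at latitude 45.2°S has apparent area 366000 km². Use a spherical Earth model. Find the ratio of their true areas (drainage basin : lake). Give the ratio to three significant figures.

Since Mercator area scale is 1/cos²φ, the true area equals the apparent area multiplied by cos²φ.
True area of drainage basin: 235000 × cos²(56.5°) = 235000 × 0.3046 = 71590 km².
True area of lake: 366000 × cos²(45.2°) = 366000 × 0.4965 = 181700 km².
Ratio = 71590 / 181700 ≈ 0.394.

0.394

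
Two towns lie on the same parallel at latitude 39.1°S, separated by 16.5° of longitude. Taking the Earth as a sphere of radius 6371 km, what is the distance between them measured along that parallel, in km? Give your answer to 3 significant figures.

1420 km

Arc length along a parallel = R cos φ · Δλ (with Δλ in radians).
= 6371 × cos 39.1° × (16.5° × π/180) = 6371 × 0.7760 × 0.2880 ≈ 1420 km.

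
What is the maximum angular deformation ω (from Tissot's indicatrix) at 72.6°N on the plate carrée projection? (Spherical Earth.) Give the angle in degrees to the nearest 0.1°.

For the equirectangular projection with φ₀ = 0 (plate carrée), h = 1 along meridians and k = sec φ along parallels.
At 72.6°: h = 1.000, k = 3.344; principal scales a = 3.344, b = 1.000.
sin(ω/2) = (a − b)/(a + b) = 2.344/4.344 = 0.5396, so ω = 2 arcsin(0.5396) ≈ 65.3°.

65.3°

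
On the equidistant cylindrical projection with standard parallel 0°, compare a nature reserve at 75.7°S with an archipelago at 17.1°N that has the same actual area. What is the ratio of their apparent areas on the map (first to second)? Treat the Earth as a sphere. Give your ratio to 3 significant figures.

3.87

Plate carrée maps x = Rλ, y = Rφ. The meridian scale is h = 1 and the parallel scale is k = 1/cos φ = sec φ.
Areal scale at 75.7°: h·k = 1.000 × 4.049 = 4.049.
Areal scale at 17.1°: h·k = 1.000 × 1.046 = 1.046.
Ratio = 4.049/1.046 ≈ 3.87.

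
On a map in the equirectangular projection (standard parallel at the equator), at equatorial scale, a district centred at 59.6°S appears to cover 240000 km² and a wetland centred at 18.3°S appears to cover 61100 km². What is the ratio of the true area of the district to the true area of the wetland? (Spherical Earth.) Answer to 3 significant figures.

2.09

On the plate carrée, areal scale = h·k = 1 × sec φ, so true area = apparent × cos φ.
True area of district: 240000 × cos(59.6°) = 240000 × 0.5060 = 121400 km².
True area of wetland: 61100 × cos(18.3°) = 61100 × 0.9494 = 58010 km².
Ratio = 121400 / 58010 ≈ 2.09.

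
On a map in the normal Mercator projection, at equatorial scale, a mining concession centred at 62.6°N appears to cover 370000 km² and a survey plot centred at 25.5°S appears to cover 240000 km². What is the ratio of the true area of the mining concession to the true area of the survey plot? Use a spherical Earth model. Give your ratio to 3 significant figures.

0.401

On Mercator the areal scale is sec²φ, so true area = apparent × cos²φ.
True area of mining concession: 370000 × cos²(62.6°) = 370000 × 0.2118 = 78360 km².
True area of survey plot: 240000 × cos²(25.5°) = 240000 × 0.8147 = 195500 km².
Ratio = 78360 / 195500 ≈ 0.401.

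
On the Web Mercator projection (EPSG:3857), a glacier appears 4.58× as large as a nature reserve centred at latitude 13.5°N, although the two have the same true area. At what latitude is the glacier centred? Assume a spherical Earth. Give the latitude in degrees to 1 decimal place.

63.0°

On Mercator, (apparent₁)/(apparent₂) = sec²φ₁ / sec²φ₂ when true areas are equal.
cos²φ₂ / cos²φ₁ = 4.58  ⇒  cos φ₁ = cos 13.5° / √4.58 = 0.9724/2.140 = 0.4544.
φ₁ = arccos(0.4544) ≈ 63.0°.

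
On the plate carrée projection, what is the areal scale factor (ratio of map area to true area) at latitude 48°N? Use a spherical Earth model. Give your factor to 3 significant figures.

In the plate carrée (x = Rλ, y = Rφ), meridians are true-scale (h = 1) and parallels are stretched by k = sec φ.
Areal scale = h·k = 1 × sec φ; at 48°, h = 1.000, k = 1.494, so h·k = 1.494.

1.49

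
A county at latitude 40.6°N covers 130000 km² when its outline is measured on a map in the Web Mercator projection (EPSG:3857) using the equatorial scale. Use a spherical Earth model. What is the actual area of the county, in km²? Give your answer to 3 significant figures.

74900 km²

For Mercator, h = k = sec φ (a conformal cylindrical projection has a single point scale, 1/cos φ).
Areal scale = k² = sec²φ = 1/cos²(40.6°) = 1/0.7593² = 1.735.
True area = apparent / (areal scale) = 130000 / 1.735 ≈ 74900 km².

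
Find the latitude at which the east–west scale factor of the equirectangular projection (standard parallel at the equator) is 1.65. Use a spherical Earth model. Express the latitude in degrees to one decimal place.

Plate carrée: h = 1, k = sec φ along parallels.
sec φ = 1.65  ⇒  cos φ = 0.6061  ⇒  φ ≈ 52.7°.

52.7°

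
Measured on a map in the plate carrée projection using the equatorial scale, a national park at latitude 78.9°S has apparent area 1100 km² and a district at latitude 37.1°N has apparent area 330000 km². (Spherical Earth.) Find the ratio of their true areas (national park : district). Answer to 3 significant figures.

On the plate carrée, areal scale = h·k = 1 × sec φ, so true area = apparent × cos φ.
True area of national park: 1100 × cos(78.9°) = 1100 × 0.1925 = 211.8 km².
True area of district: 330000 × cos(37.1°) = 330000 × 0.7976 = 263200 km².
Ratio = 211.8 / 263200 ≈ 0.000805.

0.000805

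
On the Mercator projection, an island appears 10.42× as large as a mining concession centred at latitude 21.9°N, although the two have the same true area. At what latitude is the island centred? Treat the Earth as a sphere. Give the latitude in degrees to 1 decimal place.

For equal true areas on Mercator, apparent areas scale as sec²φ, so the ratio is cos²φ₂ / cos²φ₁.
cos²φ₂ / cos²φ₁ = 10.42  ⇒  cos φ₁ = cos 21.9° / √10.42 = 0.9278/3.228 = 0.2874.
φ₁ = arccos(0.2874) ≈ 73.3°.

73.3°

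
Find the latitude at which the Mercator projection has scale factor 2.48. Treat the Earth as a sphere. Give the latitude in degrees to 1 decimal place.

Mercator scale is k = sec φ = 1/cos φ.
1/cos φ = 2.48  ⇒  cos φ = 0.4032  ⇒  φ = arccos(0.4032) ≈ 66.2°.

66.2°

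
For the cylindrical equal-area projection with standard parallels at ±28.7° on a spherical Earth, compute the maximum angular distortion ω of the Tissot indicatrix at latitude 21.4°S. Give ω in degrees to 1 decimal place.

6.8°

A cylindrical equal-area projection with standard parallel φ₀ has meridian scale h = cos φ / cos φ₀ and parallel scale k = cos φ₀ / cos φ (so areas are preserved, h·k = 1).
At 21.4°: h = 1.061, k = 0.9421; principal scales a = 1.061, b = 0.9421.
sin(ω/2) = (a − b)/(a + b) = 0.1194/2.004 = 0.05957, so ω = 2 arcsin(0.05957) ≈ 6.8°.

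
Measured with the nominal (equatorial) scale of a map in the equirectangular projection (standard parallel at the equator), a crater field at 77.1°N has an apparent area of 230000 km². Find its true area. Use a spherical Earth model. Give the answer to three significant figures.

51300 km²

For the equirectangular projection with φ₀ = 0 (plate carrée), h = 1 along meridians and k = sec φ along parallels.
Areal scale = h·k = 1 × sec φ; at 77.1°, h = 1.000, k = 4.479, so h·k = 4.479.
True area = apparent / (areal scale) = 230000 / 4.479 ≈ 51300 km².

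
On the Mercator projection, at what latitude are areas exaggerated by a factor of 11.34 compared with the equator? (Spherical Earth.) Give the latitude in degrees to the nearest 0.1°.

72.7°

Mercator areal scale is sec²φ.
sec²φ = 11.34  ⇒  cos²φ = 0.08818  ⇒  cos φ = 0.2970.
φ = arccos(0.2970) ≈ 72.7°.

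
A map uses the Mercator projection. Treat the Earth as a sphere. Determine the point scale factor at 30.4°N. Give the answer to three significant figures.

1.16

Mercator is conformal, so the point scale is isotropic: h = k = sec φ = 1/cos φ.
k = 1/cos 30.4° = 1/0.8625 = 1.159.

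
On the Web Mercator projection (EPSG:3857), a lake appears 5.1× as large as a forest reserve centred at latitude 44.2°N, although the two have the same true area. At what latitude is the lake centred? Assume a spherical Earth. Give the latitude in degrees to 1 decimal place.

71.5°

For equal true areas on Mercator, apparent areas scale as sec²φ, so the ratio is cos²φ₂ / cos²φ₁.
cos²φ₂ / cos²φ₁ = 5.1  ⇒  cos φ₁ = cos 44.2° / √5.1 = 0.7169/2.258 = 0.3175.
φ₁ = arccos(0.3175) ≈ 71.5°.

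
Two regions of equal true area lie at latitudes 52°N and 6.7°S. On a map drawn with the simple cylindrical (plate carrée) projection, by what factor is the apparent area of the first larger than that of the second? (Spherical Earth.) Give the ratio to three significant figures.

1.61

In the plate carrée (x = Rλ, y = Rφ), meridians are true-scale (h = 1) and parallels are stretched by k = sec φ.
Areal scale at 52°: h·k = 1.000 × 1.624 = 1.624.
Areal scale at 6.7°: h·k = 1.000 × 1.007 = 1.007.
Ratio = 1.624/1.007 ≈ 1.61.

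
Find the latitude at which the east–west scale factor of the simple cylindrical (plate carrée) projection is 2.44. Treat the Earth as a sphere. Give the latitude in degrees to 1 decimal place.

Plate carrée: h = 1, k = sec φ along parallels.
sec φ = 2.44  ⇒  cos φ = 0.4098  ⇒  φ ≈ 65.8°.

65.8°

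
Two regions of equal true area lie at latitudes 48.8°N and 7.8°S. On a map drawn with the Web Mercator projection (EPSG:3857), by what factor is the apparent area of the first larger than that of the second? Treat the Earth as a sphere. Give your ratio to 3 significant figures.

Mercator is conformal with k = sec φ, so areal scale = k² = sec²φ.
At 48.8°: sec²(48.8°) = 1/0.6587² = 2.305.
At 7.8°: sec²(7.8°) = 1/0.9907² = 1.019.
Ratio = 2.305/1.019 = cos²(7.8°)/cos²(48.8°) ≈ 2.26.

2.26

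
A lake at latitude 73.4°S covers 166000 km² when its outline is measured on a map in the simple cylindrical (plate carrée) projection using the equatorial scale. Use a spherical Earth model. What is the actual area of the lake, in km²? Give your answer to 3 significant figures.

For the equirectangular projection with φ₀ = 0 (plate carrée), h = 1 along meridians and k = sec φ along parallels.
Areal scale = h·k = 1 × sec φ; at 73.4°, h = 1.000, k = 3.500, so h·k = 3.500.
True area = apparent / (areal scale) = 166000 / 3.500 ≈ 47400 km².

47400 km²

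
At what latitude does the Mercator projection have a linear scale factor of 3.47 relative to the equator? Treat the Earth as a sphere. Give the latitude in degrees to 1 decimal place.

Mercator scale is k = sec φ = 1/cos φ.
1/cos φ = 3.47  ⇒  cos φ = 0.2882  ⇒  φ = arccos(0.2882) ≈ 73.3°.

73.3°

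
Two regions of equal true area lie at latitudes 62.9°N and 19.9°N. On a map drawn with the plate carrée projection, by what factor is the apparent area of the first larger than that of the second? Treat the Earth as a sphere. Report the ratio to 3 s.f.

2.06

Plate carrée maps x = Rλ, y = Rφ. The meridian scale is h = 1 and the parallel scale is k = 1/cos φ = sec φ.
Areal scale at 62.9°: h·k = 1.000 × 2.195 = 2.195.
Areal scale at 19.9°: h·k = 1.000 × 1.064 = 1.064.
Ratio = 2.195/1.064 ≈ 2.06.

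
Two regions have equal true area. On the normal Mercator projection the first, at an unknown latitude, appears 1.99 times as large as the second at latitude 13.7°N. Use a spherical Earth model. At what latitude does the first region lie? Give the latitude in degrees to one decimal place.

Mercator areal scale is sec²φ, so apparent-area ratio = sec²φ₁ / sec²φ₂ = cos²φ₂ / cos²φ₁.
cos²φ₂ / cos²φ₁ = 1.99  ⇒  cos φ₁ = cos 13.7° / √1.99 = 0.9715/1.411 = 0.6887.
φ₁ = arccos(0.6887) ≈ 46.5°.

46.5°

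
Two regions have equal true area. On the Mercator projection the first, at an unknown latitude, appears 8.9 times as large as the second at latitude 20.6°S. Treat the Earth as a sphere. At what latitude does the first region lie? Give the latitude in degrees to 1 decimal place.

71.7°

Mercator areal scale is sec²φ, so apparent-area ratio = sec²φ₁ / sec²φ₂ = cos²φ₂ / cos²φ₁.
cos²φ₂ / cos²φ₁ = 8.9  ⇒  cos φ₁ = cos 20.6° / √8.9 = 0.9361/2.983 = 0.3138.
φ₁ = arccos(0.3138) ≈ 71.7°.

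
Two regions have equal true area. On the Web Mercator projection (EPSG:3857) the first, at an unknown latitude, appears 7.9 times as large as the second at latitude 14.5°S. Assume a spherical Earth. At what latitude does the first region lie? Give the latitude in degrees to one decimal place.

69.9°

On Mercator, (apparent₁)/(apparent₂) = sec²φ₁ / sec²φ₂ when true areas are equal.
cos²φ₂ / cos²φ₁ = 7.9  ⇒  cos φ₁ = cos 14.5° / √7.9 = 0.9681/2.811 = 0.3445.
φ₁ = arccos(0.3445) ≈ 69.9°.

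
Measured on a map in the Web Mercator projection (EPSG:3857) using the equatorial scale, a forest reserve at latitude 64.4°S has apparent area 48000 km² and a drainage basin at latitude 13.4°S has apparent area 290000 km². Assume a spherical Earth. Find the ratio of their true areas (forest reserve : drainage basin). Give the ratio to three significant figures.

0.0327

Since Mercator area scale is 1/cos²φ, the true area equals the apparent area multiplied by cos²φ.
True area of forest reserve: 48000 × cos²(64.4°) = 48000 × 0.1867 = 8962 km².
True area of drainage basin: 290000 × cos²(13.4°) = 290000 × 0.9463 = 274400 km².
Ratio = 8962 / 274400 ≈ 0.0327.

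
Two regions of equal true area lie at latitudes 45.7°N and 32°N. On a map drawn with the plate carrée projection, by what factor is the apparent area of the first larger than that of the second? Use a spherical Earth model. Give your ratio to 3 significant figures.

In the plate carrée (x = Rλ, y = Rφ), meridians are true-scale (h = 1) and parallels are stretched by k = sec φ.
Areal scale at 45.7°: h·k = 1.000 × 1.432 = 1.432.
Areal scale at 32°: h·k = 1.000 × 1.179 = 1.179.
Ratio = 1.432/1.179 ≈ 1.21.

1.21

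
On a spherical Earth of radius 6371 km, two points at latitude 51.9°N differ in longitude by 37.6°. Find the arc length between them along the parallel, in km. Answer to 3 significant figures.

Arc length along a parallel = R cos φ · Δλ (with Δλ in radians).
= 6371 × cos 51.9° × (37.6° × π/180) = 6371 × 0.6170 × 0.6562 ≈ 2580 km.

2580 km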